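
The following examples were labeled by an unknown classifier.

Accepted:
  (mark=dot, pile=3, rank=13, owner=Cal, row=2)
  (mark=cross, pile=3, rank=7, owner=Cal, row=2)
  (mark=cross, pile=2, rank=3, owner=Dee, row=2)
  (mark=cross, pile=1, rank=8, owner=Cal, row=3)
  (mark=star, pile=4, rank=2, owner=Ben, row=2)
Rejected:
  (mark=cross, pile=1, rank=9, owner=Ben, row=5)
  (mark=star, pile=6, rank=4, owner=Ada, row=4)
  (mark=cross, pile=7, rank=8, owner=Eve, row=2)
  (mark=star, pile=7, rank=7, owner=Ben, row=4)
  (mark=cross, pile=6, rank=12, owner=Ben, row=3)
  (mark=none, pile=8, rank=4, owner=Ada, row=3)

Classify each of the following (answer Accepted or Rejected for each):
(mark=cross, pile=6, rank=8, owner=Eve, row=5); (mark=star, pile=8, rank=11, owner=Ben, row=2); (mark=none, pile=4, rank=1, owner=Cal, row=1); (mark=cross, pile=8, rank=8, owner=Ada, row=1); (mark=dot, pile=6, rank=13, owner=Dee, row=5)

All 'Accepted' examples share one property — row ≤ 3 AND pile ≤ 4 — and every 'Rejected' example lacks it.

Rejected, Rejected, Accepted, Rejected, Rejected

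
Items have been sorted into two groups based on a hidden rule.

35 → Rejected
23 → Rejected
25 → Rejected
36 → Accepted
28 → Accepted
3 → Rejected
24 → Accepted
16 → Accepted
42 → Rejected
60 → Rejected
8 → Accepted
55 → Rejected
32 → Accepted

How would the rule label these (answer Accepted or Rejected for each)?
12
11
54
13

Accepted, Rejected, Rejected, Rejected

The simplest hypothesis consistent with all the labels is: even AND at most 36.
12 — 12 is even, 12 ≤ 36, hence Accepted. 11 — 11 is odd, 11 ≤ 36, hence Rejected. 54 — 54 is even, 54 > 36, hence Rejected. 13 — 13 is odd, 13 ≤ 36, hence Rejected.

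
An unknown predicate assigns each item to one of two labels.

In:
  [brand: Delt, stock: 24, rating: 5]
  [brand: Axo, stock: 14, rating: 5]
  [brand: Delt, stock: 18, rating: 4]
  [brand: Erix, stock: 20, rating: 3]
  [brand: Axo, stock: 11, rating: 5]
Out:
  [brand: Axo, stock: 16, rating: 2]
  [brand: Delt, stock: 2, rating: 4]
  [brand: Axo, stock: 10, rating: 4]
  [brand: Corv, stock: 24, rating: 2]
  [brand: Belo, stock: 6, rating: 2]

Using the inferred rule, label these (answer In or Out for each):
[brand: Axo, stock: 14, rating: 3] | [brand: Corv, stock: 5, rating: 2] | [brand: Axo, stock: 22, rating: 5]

In, Out, In

The simplest hypothesis consistent with all the labels is: stock ≥ 11 AND rating ≥ 3.
[brand: Axo, stock: 14, rating: 3] — stock = 14, rating = 3, hence In.
[brand: Corv, stock: 5, rating: 2] — stock = 5, rating = 2, hence Out.
[brand: Axo, stock: 22, rating: 5] — stock = 22, rating = 5, hence In.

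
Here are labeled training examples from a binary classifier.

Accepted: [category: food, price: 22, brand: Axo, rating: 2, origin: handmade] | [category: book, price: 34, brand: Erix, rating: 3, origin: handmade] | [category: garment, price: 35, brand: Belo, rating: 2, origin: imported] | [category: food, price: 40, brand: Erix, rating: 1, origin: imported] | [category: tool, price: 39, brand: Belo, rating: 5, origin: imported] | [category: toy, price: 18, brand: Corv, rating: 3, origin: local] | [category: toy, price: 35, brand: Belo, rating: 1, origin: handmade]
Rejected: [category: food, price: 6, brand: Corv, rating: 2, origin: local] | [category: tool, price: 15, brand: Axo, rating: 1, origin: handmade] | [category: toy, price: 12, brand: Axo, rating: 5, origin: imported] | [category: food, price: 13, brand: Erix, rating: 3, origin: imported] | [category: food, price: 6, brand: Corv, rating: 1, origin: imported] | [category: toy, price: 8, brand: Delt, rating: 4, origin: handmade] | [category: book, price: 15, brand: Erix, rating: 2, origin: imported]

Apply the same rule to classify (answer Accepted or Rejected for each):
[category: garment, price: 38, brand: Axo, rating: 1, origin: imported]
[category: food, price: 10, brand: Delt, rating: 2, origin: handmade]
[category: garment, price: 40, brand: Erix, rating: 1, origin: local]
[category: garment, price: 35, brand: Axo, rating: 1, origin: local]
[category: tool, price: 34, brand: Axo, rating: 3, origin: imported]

One predicate separates the groups cleanly: price ≥ 18.
[category: garment, price: 38, brand: Axo, rating: 1, origin: imported]: Accepted (price = 38).
[category: food, price: 10, brand: Delt, rating: 2, origin: handmade]: Rejected (price = 10).
[category: garment, price: 40, brand: Erix, rating: 1, origin: local]: Accepted (price = 40).
[category: garment, price: 35, brand: Axo, rating: 1, origin: local]: Accepted (price = 35).
[category: tool, price: 34, brand: Axo, rating: 3, origin: imported]: Accepted (price = 34).

Accepted, Rejected, Accepted, Accepted, Accepted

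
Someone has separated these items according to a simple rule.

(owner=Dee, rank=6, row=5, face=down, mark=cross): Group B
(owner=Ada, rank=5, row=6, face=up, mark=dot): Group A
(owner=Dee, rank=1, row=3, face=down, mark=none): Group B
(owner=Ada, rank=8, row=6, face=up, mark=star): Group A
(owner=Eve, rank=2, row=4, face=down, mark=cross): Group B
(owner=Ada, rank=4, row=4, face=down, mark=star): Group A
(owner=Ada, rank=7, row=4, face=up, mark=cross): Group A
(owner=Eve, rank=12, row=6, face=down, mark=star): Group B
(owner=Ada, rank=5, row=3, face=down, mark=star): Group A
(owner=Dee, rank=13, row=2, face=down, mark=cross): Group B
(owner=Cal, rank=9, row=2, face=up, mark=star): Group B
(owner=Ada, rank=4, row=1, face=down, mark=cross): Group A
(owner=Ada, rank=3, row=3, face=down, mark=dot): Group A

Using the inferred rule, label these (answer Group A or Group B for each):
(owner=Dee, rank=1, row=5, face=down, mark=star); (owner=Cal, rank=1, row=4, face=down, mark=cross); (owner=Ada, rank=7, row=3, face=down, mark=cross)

Group B, Group B, Group A

The common property of the 'Group A' items is: owner is Ada. No 'Group B' item has it.
(owner=Dee, rank=1, row=5, face=down, mark=star): owner is Dee — doesn't qualify, so Group B.
(owner=Cal, rank=1, row=4, face=down, mark=cross): owner is Cal — doesn't qualify, so Group B.
(owner=Ada, rank=7, row=3, face=down, mark=cross): owner is Ada — satisfies this, so Group A.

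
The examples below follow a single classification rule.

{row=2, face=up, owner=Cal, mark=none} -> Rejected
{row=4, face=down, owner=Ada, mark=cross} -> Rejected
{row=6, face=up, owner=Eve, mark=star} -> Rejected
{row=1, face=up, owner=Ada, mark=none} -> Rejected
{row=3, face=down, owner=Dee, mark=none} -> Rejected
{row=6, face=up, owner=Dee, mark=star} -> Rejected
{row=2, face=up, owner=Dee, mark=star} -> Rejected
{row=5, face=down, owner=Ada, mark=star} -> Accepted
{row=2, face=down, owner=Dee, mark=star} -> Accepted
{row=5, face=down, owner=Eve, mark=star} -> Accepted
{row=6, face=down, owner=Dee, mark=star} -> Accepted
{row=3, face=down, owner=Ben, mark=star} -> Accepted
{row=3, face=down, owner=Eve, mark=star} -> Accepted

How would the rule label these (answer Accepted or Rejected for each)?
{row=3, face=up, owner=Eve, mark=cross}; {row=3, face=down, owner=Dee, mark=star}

The pattern is that an item is 'Accepted' exactly when: face is down AND mark is star.
{row=3, face=up, owner=Eve, mark=cross} — face is up, mark is cross, hence Rejected.
{row=3, face=down, owner=Dee, mark=star} — face is down, mark is star, hence Accepted.

Rejected, Accepted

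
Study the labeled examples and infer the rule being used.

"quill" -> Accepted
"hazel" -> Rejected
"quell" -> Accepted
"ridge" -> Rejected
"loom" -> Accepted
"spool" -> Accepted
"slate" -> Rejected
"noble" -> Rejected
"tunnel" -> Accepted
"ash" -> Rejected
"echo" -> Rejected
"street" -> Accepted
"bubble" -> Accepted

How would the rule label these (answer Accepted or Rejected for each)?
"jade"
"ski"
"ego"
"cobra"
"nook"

Rejected, Rejected, Rejected, Rejected, Accepted

The common property of the 'Accepted' items is: has a double letter. No 'Rejected' item has it.
"jade": Rejected (no doubled letter). "ski": Rejected (no doubled letter). "ego": Rejected (no doubled letter). "cobra": Rejected (no doubled letter). "nook": Accepted ('oo' doubled).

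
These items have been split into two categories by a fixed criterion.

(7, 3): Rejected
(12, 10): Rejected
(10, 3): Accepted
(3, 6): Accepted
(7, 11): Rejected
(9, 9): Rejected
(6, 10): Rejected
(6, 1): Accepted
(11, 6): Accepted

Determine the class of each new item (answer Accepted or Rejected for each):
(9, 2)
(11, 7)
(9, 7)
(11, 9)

Rule: sum is odd. This holds for each 'Accepted' example and fails for each 'Rejected' one.
(9, 2): 9+2 = 11 — checks out, so Accepted. (11, 7): 11+7 = 18 — doesn't qualify, so Rejected. (9, 7): 9+7 = 16 — doesn't qualify, so Rejected. (11, 9): 11+9 = 20 — doesn't qualify, so Rejected.

Accepted, Rejected, Rejected, Rejected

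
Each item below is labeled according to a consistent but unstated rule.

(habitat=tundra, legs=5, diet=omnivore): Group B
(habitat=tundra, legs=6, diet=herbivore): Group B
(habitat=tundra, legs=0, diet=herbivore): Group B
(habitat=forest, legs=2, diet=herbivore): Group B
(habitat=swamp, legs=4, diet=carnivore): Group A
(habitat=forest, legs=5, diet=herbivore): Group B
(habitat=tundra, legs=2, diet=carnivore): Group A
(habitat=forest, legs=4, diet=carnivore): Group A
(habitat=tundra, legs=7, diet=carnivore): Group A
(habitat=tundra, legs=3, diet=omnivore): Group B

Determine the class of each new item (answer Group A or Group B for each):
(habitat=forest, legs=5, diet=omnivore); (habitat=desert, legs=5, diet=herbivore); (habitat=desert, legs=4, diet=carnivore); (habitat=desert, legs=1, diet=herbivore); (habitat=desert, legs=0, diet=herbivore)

Group B, Group B, Group A, Group B, Group B

The simplest hypothesis consistent with all the labels is: diet is carnivore.
Group B: (habitat=forest, legs=5, diet=omnivore), since diet is omnivore. Group B: (habitat=desert, legs=5, diet=herbivore), since diet is herbivore. Group A: (habitat=desert, legs=4, diet=carnivore), since diet is carnivore. Group B: (habitat=desert, legs=1, diet=herbivore), since diet is herbivore. Group B: (habitat=desert, legs=0, diet=herbivore), since diet is herbivore.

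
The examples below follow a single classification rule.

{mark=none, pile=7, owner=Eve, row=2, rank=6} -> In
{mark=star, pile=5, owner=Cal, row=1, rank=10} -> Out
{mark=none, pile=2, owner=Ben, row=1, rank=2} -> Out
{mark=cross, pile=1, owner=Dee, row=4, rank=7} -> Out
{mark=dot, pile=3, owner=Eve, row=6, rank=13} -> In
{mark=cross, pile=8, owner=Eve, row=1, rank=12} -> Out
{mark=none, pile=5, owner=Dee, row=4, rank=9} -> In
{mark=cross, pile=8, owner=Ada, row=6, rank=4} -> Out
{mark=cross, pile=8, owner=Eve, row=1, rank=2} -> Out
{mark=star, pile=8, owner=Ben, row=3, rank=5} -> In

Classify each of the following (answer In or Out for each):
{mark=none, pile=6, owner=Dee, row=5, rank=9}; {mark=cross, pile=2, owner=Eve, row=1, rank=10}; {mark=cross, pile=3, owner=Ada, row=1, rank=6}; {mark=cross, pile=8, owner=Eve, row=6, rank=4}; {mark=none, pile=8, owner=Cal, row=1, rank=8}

The rule appears to be: mark is not cross AND row ≥ 2.
{mark=none, pile=6, owner=Dee, row=5, rank=9} → mark is none, row = 5 → In.
{mark=cross, pile=2, owner=Eve, row=1, rank=10} → mark is cross, row = 1 → Out.
{mark=cross, pile=3, owner=Ada, row=1, rank=6} → mark is cross, row = 1 → Out.
{mark=cross, pile=8, owner=Eve, row=6, rank=4} → mark is cross, row = 6 → Out.
{mark=none, pile=8, owner=Cal, row=1, rank=8} → mark is none, row = 1 → Out.

In, Out, Out, Out, Out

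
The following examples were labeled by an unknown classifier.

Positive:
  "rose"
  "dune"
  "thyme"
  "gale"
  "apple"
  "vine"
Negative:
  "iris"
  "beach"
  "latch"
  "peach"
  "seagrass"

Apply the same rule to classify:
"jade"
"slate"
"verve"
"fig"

Positive, Positive, Positive, Negative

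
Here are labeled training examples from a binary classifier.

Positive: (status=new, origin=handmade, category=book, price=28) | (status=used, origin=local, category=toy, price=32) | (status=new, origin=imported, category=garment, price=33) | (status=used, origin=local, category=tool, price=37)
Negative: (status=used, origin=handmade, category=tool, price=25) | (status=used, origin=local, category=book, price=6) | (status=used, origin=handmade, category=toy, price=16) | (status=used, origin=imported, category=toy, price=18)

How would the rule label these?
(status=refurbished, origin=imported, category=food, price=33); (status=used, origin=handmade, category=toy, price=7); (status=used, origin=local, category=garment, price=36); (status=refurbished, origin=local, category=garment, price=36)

Positive, Negative, Positive, Positive

The distinguishing property — price ≥ 28 — holds for all the 'Positive' cases and none of the 'Negative' cases.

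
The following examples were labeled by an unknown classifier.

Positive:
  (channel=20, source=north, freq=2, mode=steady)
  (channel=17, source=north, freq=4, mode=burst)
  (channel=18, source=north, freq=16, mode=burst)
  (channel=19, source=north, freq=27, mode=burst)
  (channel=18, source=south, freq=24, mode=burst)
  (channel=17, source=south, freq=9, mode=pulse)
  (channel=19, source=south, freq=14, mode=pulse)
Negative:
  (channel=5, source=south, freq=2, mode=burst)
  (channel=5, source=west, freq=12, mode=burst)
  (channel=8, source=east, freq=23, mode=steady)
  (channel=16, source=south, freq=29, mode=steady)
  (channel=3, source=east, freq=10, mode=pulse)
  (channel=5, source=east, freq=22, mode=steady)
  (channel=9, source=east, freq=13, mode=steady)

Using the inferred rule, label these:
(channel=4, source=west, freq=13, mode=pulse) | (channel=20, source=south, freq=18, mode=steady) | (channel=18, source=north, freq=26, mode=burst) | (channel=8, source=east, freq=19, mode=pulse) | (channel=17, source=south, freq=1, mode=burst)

Rule: channel ≥ 17. This holds for each 'Positive' example and fails for each 'Negative' one.
(channel=4, source=west, freq=13, mode=pulse) → channel = 4 → Negative.
(channel=20, source=south, freq=18, mode=steady) → channel = 20 → Positive.
(channel=18, source=north, freq=26, mode=burst) → channel = 18 → Positive.
(channel=8, source=east, freq=19, mode=pulse) → channel = 8 → Negative.
(channel=17, source=south, freq=1, mode=burst) → channel = 17 → Positive.

Negative, Positive, Positive, Negative, Positive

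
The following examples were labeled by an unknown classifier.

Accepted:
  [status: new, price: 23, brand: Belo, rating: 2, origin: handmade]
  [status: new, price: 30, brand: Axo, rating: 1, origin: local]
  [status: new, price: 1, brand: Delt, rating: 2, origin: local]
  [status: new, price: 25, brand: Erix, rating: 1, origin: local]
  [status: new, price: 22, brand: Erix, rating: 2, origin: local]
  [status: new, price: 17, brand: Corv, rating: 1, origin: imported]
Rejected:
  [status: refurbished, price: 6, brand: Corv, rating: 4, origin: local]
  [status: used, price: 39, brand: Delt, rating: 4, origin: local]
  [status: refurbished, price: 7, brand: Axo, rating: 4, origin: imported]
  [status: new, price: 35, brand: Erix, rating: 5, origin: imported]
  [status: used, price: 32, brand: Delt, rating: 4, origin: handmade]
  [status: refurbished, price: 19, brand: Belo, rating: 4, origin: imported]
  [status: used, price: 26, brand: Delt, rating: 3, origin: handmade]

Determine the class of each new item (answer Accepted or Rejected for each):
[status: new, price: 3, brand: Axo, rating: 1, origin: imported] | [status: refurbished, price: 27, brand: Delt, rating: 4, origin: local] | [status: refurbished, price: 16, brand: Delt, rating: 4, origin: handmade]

The distinguishing property — rating ≤ 2 — holds for all the 'Accepted' cases and none of the 'Rejected' cases.
[status: new, price: 3, brand: Axo, rating: 1, origin: imported] → rating = 1 → Accepted. [status: refurbished, price: 27, brand: Delt, rating: 4, origin: local] → rating = 4 → Rejected. [status: refurbished, price: 16, brand: Delt, rating: 4, origin: handmade] → rating = 4 → Rejected.

Accepted, Rejected, Rejected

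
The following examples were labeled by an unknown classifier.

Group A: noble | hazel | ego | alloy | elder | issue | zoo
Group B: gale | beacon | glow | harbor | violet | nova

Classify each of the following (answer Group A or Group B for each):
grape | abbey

Group A, Group A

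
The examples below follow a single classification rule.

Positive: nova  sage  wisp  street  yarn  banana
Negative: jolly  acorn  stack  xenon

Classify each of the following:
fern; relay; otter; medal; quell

Positive, Negative, Negative, Negative, Negative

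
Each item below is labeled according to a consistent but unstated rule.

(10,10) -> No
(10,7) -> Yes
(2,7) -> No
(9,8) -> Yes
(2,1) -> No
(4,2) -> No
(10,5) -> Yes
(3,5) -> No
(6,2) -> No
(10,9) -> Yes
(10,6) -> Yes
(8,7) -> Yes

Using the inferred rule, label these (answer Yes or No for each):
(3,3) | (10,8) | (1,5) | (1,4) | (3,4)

Every 'Yes' example satisfies: first > second AND sum ≥ 9. None of the 'No' examples do.

No, Yes, No, No, No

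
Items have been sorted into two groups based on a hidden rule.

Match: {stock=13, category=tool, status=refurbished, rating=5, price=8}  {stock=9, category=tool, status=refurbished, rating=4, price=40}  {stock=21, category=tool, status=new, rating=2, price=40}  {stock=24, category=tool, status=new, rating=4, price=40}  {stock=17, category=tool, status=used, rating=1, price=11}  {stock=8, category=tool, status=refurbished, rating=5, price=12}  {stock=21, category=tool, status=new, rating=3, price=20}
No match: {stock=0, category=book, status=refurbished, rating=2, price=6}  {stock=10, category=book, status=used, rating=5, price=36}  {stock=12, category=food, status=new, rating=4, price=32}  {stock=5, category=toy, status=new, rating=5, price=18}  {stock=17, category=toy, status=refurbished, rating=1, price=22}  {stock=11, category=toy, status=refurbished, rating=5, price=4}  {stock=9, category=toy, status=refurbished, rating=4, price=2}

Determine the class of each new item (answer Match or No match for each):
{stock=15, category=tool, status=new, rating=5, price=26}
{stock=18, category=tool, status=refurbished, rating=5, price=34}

Match, Match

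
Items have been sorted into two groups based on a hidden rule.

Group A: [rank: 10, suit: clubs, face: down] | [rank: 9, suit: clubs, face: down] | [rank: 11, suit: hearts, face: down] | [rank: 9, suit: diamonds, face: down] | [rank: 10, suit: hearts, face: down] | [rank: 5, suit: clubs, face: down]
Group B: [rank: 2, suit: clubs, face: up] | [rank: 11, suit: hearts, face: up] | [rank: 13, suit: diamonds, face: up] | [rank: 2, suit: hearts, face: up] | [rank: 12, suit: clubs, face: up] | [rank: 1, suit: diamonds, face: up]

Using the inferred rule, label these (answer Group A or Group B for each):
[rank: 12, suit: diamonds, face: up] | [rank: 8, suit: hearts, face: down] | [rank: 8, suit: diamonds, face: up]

Group B, Group A, Group B

One predicate separates the groups cleanly: face is down.
[rank: 12, suit: diamonds, face: up]: face is up, lacks this property → Group B.
[rank: 8, suit: hearts, face: down]: face is down, qualifies → Group A.
[rank: 8, suit: diamonds, face: up]: face is up, lacks this property → Group B.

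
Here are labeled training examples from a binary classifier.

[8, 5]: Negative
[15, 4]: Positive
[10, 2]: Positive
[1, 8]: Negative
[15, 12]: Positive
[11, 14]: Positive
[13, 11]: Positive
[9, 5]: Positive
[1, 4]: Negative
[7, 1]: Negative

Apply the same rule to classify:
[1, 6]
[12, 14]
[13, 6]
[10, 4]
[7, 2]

Negative, Positive, Positive, Positive, Negative

Every 'Positive' example satisfies: first ≥ 9. None of the 'Negative' examples do.
Negative: [1, 6], since first 1.
Positive: [12, 14], since first 12.
Positive: [13, 6], since first 13.
Positive: [10, 4], since first 10.
Negative: [7, 2], since first 7.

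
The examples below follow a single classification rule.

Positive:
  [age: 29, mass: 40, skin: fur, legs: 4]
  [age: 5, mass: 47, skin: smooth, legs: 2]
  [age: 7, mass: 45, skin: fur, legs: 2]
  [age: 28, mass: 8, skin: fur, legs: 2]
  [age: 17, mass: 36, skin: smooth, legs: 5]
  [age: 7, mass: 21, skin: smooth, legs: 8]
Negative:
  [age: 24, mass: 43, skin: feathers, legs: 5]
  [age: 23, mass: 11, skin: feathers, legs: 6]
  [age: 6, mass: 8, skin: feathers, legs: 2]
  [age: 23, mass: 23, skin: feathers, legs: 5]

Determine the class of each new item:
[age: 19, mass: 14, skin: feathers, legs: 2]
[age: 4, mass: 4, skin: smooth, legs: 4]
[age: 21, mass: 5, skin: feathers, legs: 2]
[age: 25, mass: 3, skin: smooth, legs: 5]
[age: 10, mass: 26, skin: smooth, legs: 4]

Negative, Positive, Negative, Positive, Positive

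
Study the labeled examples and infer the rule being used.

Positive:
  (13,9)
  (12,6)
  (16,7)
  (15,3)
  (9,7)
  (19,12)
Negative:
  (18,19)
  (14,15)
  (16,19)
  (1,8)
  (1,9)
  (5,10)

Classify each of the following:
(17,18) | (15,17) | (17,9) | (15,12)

Negative, Negative, Positive, Positive

The rule appears to be: first > second.
(17,18) → 17 < 18 → Negative.
(15,17) → 15 < 17 → Negative.
(17,9) → 17 > 9 → Positive.
(15,12) → 15 > 12 → Positive.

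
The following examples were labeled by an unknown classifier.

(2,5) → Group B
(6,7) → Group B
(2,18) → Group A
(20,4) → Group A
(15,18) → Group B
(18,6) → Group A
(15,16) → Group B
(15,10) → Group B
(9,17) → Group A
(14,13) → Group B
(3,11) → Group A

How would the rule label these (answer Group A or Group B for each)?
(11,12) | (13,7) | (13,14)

Group B, Group A, Group B

The rule appears to be: sum is even.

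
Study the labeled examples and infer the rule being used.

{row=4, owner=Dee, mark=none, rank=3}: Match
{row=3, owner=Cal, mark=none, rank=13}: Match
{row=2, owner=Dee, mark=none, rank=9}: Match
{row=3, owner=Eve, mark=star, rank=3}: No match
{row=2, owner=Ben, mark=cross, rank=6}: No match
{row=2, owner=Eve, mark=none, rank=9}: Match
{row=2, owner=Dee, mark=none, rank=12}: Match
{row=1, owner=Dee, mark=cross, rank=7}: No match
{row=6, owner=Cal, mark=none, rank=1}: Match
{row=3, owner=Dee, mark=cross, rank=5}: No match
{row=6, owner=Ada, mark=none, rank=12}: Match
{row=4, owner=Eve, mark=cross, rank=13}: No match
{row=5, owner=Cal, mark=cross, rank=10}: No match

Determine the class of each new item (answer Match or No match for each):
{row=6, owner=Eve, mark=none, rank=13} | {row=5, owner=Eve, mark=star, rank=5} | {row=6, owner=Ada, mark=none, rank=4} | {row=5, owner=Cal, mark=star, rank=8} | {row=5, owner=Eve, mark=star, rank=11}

Match, No match, Match, No match, No match

The pattern is that an item is 'Match' exactly when: mark is none.
{row=6, owner=Eve, mark=none, rank=13} — mark is none, hence Match.
{row=5, owner=Eve, mark=star, rank=5} — mark is star, hence No match.
{row=6, owner=Ada, mark=none, rank=4} — mark is none, hence Match.
{row=5, owner=Cal, mark=star, rank=8} — mark is star, hence No match.
{row=5, owner=Eve, mark=star, rank=11} — mark is star, hence No match.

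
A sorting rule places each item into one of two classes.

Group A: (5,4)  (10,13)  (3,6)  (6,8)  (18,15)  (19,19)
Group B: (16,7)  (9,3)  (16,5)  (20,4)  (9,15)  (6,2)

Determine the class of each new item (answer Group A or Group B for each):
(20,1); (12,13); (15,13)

Group B, Group A, Group A

The distinguishing property — |first − second| ≤ 3 — holds for all the 'Group A' cases and none of the 'Group B' cases.
(20,1): Group B (|20−1| = 19). (12,13): Group A (|12−13| = 1). (15,13): Group A (|15−13| = 2).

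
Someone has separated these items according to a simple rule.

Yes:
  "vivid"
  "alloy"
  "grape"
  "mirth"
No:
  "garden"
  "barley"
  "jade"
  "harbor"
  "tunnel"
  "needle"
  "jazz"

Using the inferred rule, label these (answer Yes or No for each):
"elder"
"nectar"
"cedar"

Yes, No, Yes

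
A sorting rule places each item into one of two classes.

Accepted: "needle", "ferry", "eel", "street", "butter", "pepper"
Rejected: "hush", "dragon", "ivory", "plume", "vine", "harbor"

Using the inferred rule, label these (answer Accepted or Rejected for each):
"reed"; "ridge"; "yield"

Accepted, Rejected, Rejected

The common property of the 'Accepted' items is: has a double letter. No 'Rejected' item has it.
"reed" → 'ee' doubled → Accepted. "ridge" → no doubled letter → Rejected. "yield" → no doubled letter → Rejected.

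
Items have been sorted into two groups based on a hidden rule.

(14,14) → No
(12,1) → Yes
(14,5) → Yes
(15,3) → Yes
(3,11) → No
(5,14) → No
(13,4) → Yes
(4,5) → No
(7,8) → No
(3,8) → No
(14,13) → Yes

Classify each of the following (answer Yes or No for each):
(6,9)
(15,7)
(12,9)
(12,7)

The common property of the 'Yes' items is: first > second. No 'No' item has it.
No: (6,9), since 6 < 9.
Yes: (15,7), since 15 > 7.
Yes: (12,9), since 12 > 9.
Yes: (12,7), since 12 > 7.

No, Yes, Yes, Yes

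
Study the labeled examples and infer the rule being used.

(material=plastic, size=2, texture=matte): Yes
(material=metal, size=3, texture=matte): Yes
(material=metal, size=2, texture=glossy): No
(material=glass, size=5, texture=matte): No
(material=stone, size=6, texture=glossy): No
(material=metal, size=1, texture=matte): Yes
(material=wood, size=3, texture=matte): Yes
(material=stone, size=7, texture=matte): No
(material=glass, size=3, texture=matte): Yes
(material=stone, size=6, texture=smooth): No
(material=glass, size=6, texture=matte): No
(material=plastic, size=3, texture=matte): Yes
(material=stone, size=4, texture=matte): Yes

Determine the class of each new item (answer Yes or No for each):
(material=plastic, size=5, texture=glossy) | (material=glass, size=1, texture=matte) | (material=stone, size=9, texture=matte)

No, Yes, No

The classifier is using: texture is matte AND size ≤ 4.
(material=plastic, size=5, texture=glossy): No (texture is glossy, size = 5).
(material=glass, size=1, texture=matte): Yes (texture is matte, size = 1).
(material=stone, size=9, texture=matte): No (texture is matte, size = 9).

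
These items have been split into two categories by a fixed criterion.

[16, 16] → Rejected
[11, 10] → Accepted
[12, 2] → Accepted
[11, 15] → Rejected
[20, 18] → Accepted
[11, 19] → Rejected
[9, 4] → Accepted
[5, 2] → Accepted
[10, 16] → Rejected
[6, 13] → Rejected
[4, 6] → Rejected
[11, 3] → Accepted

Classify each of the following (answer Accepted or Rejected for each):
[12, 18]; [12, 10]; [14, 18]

Rejected, Accepted, Rejected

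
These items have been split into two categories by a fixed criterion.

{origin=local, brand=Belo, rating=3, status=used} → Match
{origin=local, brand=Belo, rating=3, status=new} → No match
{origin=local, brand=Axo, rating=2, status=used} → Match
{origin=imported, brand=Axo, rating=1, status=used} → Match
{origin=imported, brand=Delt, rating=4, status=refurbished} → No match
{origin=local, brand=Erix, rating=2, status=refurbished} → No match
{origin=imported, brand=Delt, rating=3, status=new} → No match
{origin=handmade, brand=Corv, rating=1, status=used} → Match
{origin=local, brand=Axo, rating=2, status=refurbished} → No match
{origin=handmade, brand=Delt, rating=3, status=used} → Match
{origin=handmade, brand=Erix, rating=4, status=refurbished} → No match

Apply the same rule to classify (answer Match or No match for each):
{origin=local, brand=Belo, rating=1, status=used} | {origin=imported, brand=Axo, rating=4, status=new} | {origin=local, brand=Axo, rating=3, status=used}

Match, No match, Match

Comparing the two groups points to one rule — status is used.
{origin=local, brand=Belo, rating=1, status=used}: Match (status is used).
{origin=imported, brand=Axo, rating=4, status=new}: No match (status is new).
{origin=local, brand=Axo, rating=3, status=used}: Match (status is used).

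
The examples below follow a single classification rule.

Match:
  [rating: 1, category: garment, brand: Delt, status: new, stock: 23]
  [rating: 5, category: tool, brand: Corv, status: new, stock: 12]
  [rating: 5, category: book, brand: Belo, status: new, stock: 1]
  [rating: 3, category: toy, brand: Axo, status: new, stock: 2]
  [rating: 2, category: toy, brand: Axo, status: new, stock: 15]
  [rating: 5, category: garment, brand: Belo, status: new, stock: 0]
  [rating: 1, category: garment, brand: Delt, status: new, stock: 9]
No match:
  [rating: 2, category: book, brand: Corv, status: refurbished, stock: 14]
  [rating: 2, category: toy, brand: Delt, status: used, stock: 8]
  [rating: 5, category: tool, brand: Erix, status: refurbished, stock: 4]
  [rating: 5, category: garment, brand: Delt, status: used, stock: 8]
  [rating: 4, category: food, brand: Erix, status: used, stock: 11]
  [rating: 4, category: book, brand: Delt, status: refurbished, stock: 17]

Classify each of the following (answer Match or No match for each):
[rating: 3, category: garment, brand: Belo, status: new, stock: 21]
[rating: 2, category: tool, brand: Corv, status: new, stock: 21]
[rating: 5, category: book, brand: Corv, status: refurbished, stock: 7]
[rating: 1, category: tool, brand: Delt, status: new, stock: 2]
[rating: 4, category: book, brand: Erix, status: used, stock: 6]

Looking at the examples, the only property every 'Match' case has and every 'No match' case lacks is: status is new.
[rating: 3, category: garment, brand: Belo, status: new, stock: 21] → status is new → Match. [rating: 2, category: tool, brand: Corv, status: new, stock: 21] → status is new → Match. [rating: 5, category: book, brand: Corv, status: refurbished, stock: 7] → status is refurbished → No match. [rating: 1, category: tool, brand: Delt, status: new, stock: 2] → status is new → Match. [rating: 4, category: book, brand: Erix, status: used, stock: 6] → status is used → No match.

Match, Match, No match, Match, No match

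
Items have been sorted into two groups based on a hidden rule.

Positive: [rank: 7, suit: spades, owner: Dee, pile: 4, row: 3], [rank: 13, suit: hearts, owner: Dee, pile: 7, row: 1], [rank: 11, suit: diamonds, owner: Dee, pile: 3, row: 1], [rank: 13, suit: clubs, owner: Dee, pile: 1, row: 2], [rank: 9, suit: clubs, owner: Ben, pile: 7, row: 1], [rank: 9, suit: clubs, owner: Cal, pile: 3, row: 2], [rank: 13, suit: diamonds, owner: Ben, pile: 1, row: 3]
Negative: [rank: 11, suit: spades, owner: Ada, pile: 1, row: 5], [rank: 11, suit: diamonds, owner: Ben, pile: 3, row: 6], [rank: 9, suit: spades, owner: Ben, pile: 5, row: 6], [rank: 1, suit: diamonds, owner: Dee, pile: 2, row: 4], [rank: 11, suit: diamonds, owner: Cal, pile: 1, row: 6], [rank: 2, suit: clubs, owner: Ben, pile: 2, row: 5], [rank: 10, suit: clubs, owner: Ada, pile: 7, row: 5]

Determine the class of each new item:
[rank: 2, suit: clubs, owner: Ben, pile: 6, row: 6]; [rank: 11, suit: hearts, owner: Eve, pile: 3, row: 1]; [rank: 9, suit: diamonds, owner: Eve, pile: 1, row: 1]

Negative, Positive, Positive

'Positive' ⟺ row ≤ 3.
[rank: 2, suit: clubs, owner: Ben, pile: 6, row: 6] → row = 6 → Negative.
[rank: 11, suit: hearts, owner: Eve, pile: 3, row: 1] → row = 1 → Positive.
[rank: 9, suit: diamonds, owner: Eve, pile: 1, row: 1] → row = 1 → Positive.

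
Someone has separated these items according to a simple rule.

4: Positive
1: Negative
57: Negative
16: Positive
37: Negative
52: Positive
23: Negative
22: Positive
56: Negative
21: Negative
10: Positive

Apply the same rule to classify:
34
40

Positive, Positive

The rule appears to be: ≡ 4 (mod 6).
34: 34 mod 6 = 4 — has this property, so Positive. 40: 40 mod 6 = 4 — has this property, so Positive.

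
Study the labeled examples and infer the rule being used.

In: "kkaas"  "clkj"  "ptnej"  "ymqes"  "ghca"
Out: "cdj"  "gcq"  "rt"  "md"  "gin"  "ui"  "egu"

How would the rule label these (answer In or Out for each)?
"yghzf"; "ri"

In, Out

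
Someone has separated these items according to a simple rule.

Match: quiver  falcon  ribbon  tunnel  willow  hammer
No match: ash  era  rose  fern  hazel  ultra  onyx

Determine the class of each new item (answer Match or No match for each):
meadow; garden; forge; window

The simplest hypothesis consistent with all the labels is: length 6.
meadow: length 6 — has this property, so Match.
garden: length 6 — has this property, so Match.
forge: length 5 — does not fit, so No match.
window: length 6 — has this property, so Match.

Match, Match, No match, Match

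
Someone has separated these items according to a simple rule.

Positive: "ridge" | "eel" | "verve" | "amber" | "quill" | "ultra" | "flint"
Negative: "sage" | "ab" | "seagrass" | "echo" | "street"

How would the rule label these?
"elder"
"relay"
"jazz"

The simplest hypothesis consistent with all the labels is: odd length.
"elder": length 5, satisfies this → Positive. "relay": length 5, satisfies this → Positive. "jazz": length 4, does not fit → Negative.

Positive, Positive, Negative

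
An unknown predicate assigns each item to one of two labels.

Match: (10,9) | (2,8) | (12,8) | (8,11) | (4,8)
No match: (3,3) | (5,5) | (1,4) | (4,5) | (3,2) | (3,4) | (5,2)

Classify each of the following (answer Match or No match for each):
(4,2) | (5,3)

The classifier is using: second ≥ 8.
(4,2): second 2 — doesn't match, so No match. (5,3): second 3 — doesn't match, so No match.

No match, No match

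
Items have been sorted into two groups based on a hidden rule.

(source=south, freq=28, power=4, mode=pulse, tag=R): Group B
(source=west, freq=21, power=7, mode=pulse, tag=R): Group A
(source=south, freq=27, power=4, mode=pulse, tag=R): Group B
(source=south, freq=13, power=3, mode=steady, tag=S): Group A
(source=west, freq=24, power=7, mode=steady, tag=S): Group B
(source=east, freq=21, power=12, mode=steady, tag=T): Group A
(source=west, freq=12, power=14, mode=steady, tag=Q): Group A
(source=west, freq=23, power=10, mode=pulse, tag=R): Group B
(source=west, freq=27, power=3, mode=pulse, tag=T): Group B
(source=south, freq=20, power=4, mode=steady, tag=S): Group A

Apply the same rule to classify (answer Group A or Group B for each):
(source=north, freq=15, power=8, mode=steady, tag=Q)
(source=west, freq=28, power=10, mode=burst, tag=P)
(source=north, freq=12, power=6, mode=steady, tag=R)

Group A, Group B, Group A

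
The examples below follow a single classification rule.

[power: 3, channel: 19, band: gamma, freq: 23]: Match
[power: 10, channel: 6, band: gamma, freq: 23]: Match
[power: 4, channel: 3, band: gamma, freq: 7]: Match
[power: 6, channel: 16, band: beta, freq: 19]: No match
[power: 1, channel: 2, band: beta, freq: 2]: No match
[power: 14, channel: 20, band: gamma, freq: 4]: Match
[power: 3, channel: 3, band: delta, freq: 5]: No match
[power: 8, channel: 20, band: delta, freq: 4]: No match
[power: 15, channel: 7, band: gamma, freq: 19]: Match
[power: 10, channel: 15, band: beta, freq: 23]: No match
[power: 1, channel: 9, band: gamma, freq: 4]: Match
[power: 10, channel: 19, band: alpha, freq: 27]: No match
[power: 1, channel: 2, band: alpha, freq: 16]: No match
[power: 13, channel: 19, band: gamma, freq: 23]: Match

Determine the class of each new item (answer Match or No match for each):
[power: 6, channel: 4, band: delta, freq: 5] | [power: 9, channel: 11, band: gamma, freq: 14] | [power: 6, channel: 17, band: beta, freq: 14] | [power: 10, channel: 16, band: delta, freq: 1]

Every 'Match' example satisfies: band is gamma. None of the 'No match' examples do.
No match: [power: 6, channel: 4, band: delta, freq: 5], since band is delta. Match: [power: 9, channel: 11, band: gamma, freq: 14], since band is gamma. No match: [power: 6, channel: 17, band: beta, freq: 14], since band is beta. No match: [power: 10, channel: 16, band: delta, freq: 1], since band is delta.

No match, Match, No match, No match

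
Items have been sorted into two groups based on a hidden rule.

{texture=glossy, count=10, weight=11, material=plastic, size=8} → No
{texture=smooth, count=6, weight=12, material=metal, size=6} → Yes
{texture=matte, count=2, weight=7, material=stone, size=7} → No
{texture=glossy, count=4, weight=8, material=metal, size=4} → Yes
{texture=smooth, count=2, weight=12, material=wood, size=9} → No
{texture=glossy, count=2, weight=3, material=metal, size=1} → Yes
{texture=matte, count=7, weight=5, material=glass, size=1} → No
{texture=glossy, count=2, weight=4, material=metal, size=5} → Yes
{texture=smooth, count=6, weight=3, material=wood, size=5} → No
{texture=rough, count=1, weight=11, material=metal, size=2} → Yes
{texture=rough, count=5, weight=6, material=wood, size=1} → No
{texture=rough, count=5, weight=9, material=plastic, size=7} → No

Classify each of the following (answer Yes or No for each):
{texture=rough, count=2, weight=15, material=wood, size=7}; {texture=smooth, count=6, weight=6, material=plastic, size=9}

'Yes' ⟺ material is metal.
{texture=rough, count=2, weight=15, material=wood, size=7} → material is wood → No.
{texture=smooth, count=6, weight=6, material=plastic, size=9} → material is plastic → No.

No, No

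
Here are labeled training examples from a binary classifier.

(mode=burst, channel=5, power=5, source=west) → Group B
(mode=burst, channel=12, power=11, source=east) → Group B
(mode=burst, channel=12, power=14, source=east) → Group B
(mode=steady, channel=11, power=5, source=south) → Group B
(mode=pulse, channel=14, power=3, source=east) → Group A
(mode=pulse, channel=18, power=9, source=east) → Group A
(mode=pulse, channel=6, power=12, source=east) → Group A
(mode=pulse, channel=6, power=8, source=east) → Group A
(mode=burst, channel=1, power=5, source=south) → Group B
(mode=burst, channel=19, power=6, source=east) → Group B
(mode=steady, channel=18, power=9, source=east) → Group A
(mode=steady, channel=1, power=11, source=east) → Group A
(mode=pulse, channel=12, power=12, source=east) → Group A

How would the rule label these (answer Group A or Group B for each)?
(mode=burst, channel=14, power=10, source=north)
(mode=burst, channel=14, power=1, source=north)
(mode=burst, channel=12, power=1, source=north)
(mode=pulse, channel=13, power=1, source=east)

Group B, Group B, Group B, Group A

The classifier is using: mode is not burst AND source is east.
(mode=burst, channel=14, power=10, source=north): mode is burst, source is north — fails the rule, so Group B.
(mode=burst, channel=14, power=1, source=north): mode is burst, source is north — fails the rule, so Group B.
(mode=burst, channel=12, power=1, source=north): mode is burst, source is north — fails the rule, so Group B.
(mode=pulse, channel=13, power=1, source=east): mode is pulse, source is east — has this property, so Group A.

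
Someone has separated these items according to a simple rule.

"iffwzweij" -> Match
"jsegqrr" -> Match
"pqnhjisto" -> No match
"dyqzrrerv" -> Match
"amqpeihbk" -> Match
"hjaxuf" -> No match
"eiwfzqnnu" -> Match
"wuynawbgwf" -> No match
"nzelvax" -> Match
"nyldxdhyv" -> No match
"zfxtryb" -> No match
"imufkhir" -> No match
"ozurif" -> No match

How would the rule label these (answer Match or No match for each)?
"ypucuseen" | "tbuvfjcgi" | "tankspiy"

The classifier is using: contains 'e'.
"ypucuseen" → has 'e' → Match. "tbuvfjcgi" → no 'e' → No match. "tankspiy" → no 'e' → No match.

Match, No match, No match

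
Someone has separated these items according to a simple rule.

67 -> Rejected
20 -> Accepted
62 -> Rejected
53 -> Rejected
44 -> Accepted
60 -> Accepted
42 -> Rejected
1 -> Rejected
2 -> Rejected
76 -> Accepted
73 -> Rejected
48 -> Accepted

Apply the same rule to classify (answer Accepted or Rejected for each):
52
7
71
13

Accepted, Rejected, Rejected, Rejected

A rule that fits every label: multiple of 4 — true of each 'Accepted' example, false of each 'Rejected' one.
Accepted: 52, since 52 = 4·13.
Rejected: 7, since 7 = 4·1 + 3.
Rejected: 71, since 71 = 4·17 + 3.
Rejected: 13, since 13 = 4·3 + 1.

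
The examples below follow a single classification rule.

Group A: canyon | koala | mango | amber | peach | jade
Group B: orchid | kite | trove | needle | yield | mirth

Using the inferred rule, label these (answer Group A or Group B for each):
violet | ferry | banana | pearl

Group B, Group B, Group A, Group A

The simplest hypothesis consistent with all the labels is: contains 'a'.
violet: no 'a' — fails the rule, so Group B. ferry: no 'a' — fails the rule, so Group B. banana: has 'a' — has this property, so Group A. pearl: has 'a' — has this property, so Group A.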